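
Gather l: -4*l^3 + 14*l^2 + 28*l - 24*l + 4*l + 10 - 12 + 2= -4*l^3 + 14*l^2 + 8*l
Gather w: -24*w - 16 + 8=-24*w - 8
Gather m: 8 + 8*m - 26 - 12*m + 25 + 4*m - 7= 0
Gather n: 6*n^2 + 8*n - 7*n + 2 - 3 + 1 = 6*n^2 + n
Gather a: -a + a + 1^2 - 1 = 0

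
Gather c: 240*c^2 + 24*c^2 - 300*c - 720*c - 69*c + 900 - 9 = 264*c^2 - 1089*c + 891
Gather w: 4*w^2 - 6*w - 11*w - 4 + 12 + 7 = 4*w^2 - 17*w + 15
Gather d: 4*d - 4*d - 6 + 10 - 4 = 0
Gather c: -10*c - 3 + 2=-10*c - 1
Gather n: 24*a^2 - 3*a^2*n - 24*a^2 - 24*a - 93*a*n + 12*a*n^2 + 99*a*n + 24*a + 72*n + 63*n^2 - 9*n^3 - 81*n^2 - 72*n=-9*n^3 + n^2*(12*a - 18) + n*(-3*a^2 + 6*a)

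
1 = 1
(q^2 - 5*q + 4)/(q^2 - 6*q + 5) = (q - 4)/(q - 5)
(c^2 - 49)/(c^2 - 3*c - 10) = (49 - c^2)/(-c^2 + 3*c + 10)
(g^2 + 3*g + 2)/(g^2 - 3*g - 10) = (g + 1)/(g - 5)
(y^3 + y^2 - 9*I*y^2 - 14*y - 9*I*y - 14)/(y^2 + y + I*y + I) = (y^2 - 9*I*y - 14)/(y + I)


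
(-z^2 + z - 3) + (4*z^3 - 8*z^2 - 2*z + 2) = 4*z^3 - 9*z^2 - z - 1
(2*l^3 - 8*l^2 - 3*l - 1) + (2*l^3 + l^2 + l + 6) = 4*l^3 - 7*l^2 - 2*l + 5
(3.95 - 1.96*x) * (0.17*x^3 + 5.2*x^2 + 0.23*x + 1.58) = -0.3332*x^4 - 9.5205*x^3 + 20.0892*x^2 - 2.1883*x + 6.241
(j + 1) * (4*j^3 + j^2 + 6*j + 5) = 4*j^4 + 5*j^3 + 7*j^2 + 11*j + 5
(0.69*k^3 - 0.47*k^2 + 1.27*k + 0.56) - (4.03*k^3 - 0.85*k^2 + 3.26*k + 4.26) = -3.34*k^3 + 0.38*k^2 - 1.99*k - 3.7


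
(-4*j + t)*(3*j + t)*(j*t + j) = -12*j^3*t - 12*j^3 - j^2*t^2 - j^2*t + j*t^3 + j*t^2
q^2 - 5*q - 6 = (q - 6)*(q + 1)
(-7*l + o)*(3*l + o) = -21*l^2 - 4*l*o + o^2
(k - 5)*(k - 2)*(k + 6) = k^3 - k^2 - 32*k + 60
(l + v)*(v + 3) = l*v + 3*l + v^2 + 3*v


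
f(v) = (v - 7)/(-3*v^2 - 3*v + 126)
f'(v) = (v - 7)*(6*v + 3)/(-3*v^2 - 3*v + 126)^2 + 1/(-3*v^2 - 3*v + 126) = (-v^2 - v + (v - 7)*(2*v + 1) + 42)/(3*(v^2 + v - 42)^2)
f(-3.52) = -0.11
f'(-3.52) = 0.03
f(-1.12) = -0.06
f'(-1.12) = 0.01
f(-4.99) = -0.18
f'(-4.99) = 0.09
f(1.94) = -0.05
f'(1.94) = 0.00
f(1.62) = -0.05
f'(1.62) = 0.00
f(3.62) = -0.04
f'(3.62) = -0.00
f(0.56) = -0.05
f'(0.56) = 0.01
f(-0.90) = -0.06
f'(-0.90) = 0.01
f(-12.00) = 0.07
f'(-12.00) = 0.01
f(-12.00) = 0.07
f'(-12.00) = 0.01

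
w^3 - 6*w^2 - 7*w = w*(w - 7)*(w + 1)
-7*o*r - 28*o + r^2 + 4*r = (-7*o + r)*(r + 4)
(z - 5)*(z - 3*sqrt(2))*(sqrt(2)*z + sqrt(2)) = sqrt(2)*z^3 - 6*z^2 - 4*sqrt(2)*z^2 - 5*sqrt(2)*z + 24*z + 30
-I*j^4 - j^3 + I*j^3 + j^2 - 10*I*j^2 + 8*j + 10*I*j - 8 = (j - 4*I)*(j + I)*(j + 2*I)*(-I*j + I)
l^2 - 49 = (l - 7)*(l + 7)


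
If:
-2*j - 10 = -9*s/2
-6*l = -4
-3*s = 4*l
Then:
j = -7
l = 2/3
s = -8/9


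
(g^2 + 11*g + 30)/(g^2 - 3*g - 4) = (g^2 + 11*g + 30)/(g^2 - 3*g - 4)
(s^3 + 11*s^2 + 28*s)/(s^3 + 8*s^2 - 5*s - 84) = s/(s - 3)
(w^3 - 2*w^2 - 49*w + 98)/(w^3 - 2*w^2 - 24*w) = (-w^3 + 2*w^2 + 49*w - 98)/(w*(-w^2 + 2*w + 24))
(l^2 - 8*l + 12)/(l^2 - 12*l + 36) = (l - 2)/(l - 6)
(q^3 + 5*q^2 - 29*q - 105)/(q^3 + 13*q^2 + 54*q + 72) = (q^2 + 2*q - 35)/(q^2 + 10*q + 24)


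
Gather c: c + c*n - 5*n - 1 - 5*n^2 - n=c*(n + 1) - 5*n^2 - 6*n - 1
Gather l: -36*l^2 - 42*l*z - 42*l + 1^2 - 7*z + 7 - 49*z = -36*l^2 + l*(-42*z - 42) - 56*z + 8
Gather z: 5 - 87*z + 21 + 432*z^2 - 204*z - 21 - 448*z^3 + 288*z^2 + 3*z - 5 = -448*z^3 + 720*z^2 - 288*z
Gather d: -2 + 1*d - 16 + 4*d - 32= 5*d - 50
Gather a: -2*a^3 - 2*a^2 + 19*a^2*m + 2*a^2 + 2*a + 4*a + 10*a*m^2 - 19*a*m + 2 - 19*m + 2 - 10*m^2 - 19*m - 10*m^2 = -2*a^3 + 19*a^2*m + a*(10*m^2 - 19*m + 6) - 20*m^2 - 38*m + 4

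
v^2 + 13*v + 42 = (v + 6)*(v + 7)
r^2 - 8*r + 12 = (r - 6)*(r - 2)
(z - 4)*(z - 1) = z^2 - 5*z + 4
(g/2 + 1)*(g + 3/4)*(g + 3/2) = g^3/2 + 17*g^2/8 + 45*g/16 + 9/8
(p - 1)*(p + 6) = p^2 + 5*p - 6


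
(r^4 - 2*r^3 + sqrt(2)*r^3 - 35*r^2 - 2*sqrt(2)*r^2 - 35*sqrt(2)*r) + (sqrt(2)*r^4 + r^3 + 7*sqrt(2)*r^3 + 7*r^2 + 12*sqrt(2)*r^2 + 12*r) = r^4 + sqrt(2)*r^4 - r^3 + 8*sqrt(2)*r^3 - 28*r^2 + 10*sqrt(2)*r^2 - 35*sqrt(2)*r + 12*r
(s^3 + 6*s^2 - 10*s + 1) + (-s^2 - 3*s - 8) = s^3 + 5*s^2 - 13*s - 7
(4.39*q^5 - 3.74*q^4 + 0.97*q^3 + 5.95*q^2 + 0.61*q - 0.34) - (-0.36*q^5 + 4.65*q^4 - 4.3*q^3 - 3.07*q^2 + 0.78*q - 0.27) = 4.75*q^5 - 8.39*q^4 + 5.27*q^3 + 9.02*q^2 - 0.17*q - 0.07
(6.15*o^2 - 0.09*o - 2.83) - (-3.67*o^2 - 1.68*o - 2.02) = 9.82*o^2 + 1.59*o - 0.81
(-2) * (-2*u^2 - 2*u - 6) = 4*u^2 + 4*u + 12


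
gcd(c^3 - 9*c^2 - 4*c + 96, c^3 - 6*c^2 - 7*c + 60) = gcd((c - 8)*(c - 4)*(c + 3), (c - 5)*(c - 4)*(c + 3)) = c^2 - c - 12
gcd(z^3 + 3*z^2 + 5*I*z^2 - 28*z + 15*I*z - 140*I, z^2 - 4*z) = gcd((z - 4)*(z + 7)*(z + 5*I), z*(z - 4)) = z - 4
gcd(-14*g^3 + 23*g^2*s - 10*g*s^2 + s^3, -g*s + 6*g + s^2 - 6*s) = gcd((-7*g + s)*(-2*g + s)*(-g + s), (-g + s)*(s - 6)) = -g + s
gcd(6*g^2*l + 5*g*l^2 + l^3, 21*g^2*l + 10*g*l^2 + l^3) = 3*g*l + l^2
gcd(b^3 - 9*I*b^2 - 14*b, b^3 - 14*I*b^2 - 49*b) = b^2 - 7*I*b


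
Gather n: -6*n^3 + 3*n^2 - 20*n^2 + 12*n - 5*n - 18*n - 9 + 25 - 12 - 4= -6*n^3 - 17*n^2 - 11*n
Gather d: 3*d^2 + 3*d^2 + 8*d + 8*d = 6*d^2 + 16*d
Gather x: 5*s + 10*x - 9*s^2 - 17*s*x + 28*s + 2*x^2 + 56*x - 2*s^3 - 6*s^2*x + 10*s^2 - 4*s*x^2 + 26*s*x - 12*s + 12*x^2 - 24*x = -2*s^3 + s^2 + 21*s + x^2*(14 - 4*s) + x*(-6*s^2 + 9*s + 42)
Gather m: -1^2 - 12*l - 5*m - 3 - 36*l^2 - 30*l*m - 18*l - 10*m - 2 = -36*l^2 - 30*l + m*(-30*l - 15) - 6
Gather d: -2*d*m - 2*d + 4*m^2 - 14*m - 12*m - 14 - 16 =d*(-2*m - 2) + 4*m^2 - 26*m - 30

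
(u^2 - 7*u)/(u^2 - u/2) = 2*(u - 7)/(2*u - 1)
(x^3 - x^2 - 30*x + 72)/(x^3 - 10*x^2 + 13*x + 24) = (x^2 + 2*x - 24)/(x^2 - 7*x - 8)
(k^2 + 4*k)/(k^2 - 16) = k/(k - 4)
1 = 1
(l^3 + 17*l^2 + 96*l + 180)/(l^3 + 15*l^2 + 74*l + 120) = (l + 6)/(l + 4)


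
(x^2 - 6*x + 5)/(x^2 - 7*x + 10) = (x - 1)/(x - 2)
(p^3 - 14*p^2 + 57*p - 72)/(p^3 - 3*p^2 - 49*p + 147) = (p^2 - 11*p + 24)/(p^2 - 49)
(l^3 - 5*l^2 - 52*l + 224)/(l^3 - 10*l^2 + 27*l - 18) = (l^3 - 5*l^2 - 52*l + 224)/(l^3 - 10*l^2 + 27*l - 18)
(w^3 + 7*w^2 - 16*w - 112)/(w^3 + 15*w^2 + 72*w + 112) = (w - 4)/(w + 4)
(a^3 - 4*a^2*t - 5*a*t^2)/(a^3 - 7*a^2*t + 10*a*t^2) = (-a - t)/(-a + 2*t)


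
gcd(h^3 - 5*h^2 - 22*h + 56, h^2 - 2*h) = h - 2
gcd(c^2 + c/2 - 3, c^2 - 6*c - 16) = c + 2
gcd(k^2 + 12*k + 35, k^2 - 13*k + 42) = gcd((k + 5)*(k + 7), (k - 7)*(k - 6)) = 1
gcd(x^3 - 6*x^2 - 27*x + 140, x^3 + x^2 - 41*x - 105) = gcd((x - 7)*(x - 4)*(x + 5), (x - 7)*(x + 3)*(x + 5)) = x^2 - 2*x - 35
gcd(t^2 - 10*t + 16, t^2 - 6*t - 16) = t - 8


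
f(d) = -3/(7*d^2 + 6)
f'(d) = 42*d/(7*d^2 + 6)^2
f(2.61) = -0.06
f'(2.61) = 0.04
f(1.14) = -0.20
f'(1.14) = 0.21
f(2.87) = -0.05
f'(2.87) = 0.03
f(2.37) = -0.07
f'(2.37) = 0.05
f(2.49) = -0.06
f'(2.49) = 0.04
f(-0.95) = -0.24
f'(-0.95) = -0.26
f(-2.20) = -0.08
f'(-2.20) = -0.06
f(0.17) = -0.48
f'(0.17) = 0.19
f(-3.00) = -0.04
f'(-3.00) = -0.03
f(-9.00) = -0.00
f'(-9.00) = 0.00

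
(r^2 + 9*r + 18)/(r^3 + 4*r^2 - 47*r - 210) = (r + 3)/(r^2 - 2*r - 35)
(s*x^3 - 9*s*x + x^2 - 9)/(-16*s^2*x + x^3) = (-s*x^3 + 9*s*x - x^2 + 9)/(x*(16*s^2 - x^2))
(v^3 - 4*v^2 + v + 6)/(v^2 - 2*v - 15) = (-v^3 + 4*v^2 - v - 6)/(-v^2 + 2*v + 15)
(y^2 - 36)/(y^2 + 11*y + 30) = (y - 6)/(y + 5)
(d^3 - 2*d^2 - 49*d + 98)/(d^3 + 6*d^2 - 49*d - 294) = (d - 2)/(d + 6)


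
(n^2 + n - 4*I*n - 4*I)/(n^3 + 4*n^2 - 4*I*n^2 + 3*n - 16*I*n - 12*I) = 1/(n + 3)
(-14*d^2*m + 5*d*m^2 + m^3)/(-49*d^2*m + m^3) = (2*d - m)/(7*d - m)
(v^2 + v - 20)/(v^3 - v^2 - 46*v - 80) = (v - 4)/(v^2 - 6*v - 16)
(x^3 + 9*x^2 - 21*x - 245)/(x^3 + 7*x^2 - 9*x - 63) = (x^2 + 2*x - 35)/(x^2 - 9)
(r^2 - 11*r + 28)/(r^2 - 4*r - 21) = (r - 4)/(r + 3)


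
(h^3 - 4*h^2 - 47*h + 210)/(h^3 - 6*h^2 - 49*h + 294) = (h - 5)/(h - 7)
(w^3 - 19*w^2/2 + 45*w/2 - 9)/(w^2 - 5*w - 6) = (2*w^2 - 7*w + 3)/(2*(w + 1))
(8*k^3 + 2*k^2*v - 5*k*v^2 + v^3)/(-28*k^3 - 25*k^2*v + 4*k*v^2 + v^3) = (-2*k + v)/(7*k + v)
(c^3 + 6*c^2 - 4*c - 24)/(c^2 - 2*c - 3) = (-c^3 - 6*c^2 + 4*c + 24)/(-c^2 + 2*c + 3)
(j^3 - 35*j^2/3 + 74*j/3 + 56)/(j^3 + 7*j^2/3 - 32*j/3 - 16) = (j^2 - 13*j + 42)/(j^2 + j - 12)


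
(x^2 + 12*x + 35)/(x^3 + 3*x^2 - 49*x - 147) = (x + 5)/(x^2 - 4*x - 21)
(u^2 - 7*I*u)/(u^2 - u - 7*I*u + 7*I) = u/(u - 1)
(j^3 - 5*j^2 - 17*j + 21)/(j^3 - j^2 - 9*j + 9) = (j - 7)/(j - 3)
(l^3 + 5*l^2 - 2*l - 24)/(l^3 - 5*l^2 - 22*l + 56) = (l + 3)/(l - 7)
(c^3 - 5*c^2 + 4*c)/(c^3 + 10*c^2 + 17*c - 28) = c*(c - 4)/(c^2 + 11*c + 28)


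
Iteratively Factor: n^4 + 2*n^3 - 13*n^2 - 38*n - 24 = (n + 1)*(n^3 + n^2 - 14*n - 24) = (n + 1)*(n + 2)*(n^2 - n - 12) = (n + 1)*(n + 2)*(n + 3)*(n - 4)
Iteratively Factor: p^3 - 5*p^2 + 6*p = (p - 3)*(p^2 - 2*p) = (p - 3)*(p - 2)*(p)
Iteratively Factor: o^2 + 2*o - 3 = (o - 1)*(o + 3)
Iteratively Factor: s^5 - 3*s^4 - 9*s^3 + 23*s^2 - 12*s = (s - 1)*(s^4 - 2*s^3 - 11*s^2 + 12*s) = s*(s - 1)*(s^3 - 2*s^2 - 11*s + 12) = s*(s - 4)*(s - 1)*(s^2 + 2*s - 3) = s*(s - 4)*(s - 1)*(s + 3)*(s - 1)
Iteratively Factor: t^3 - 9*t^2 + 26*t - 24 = (t - 4)*(t^2 - 5*t + 6) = (t - 4)*(t - 2)*(t - 3)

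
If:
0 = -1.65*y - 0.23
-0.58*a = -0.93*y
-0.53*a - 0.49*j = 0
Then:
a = -0.22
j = 0.24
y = -0.14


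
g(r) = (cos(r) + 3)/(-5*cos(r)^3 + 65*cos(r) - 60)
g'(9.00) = 0.01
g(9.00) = -0.02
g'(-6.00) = 14.08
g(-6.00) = -1.97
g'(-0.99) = -0.32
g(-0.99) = -0.14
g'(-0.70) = -0.92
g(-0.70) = -0.30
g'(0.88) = 0.46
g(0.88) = -0.18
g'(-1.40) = -0.10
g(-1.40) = -0.06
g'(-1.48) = -0.09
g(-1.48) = -0.06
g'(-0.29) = -13.11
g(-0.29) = -1.87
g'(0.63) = 1.27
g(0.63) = -0.38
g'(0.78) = 0.66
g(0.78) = -0.24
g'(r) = (-15*sin(r)*cos(r)^2 + 65*sin(r))*(cos(r) + 3)/(-5*cos(r)^3 + 65*cos(r) - 60)^2 - sin(r)/(-5*cos(r)^3 + 65*cos(r) - 60) = (-3*cos(r) - 9*cos(2*r) - cos(3*r) + 93)*sin(r)/(10*(cos(r)^3 - 13*cos(r) + 12)^2)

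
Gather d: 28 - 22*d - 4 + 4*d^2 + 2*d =4*d^2 - 20*d + 24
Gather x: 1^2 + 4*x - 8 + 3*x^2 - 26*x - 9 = 3*x^2 - 22*x - 16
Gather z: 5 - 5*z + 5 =10 - 5*z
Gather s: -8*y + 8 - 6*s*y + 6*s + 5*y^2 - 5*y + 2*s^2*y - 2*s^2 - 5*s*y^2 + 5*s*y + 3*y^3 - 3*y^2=s^2*(2*y - 2) + s*(-5*y^2 - y + 6) + 3*y^3 + 2*y^2 - 13*y + 8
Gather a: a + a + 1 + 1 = 2*a + 2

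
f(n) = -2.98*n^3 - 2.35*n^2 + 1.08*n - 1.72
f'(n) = -8.94*n^2 - 4.7*n + 1.08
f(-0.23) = -2.06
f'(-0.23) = 1.69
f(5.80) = -655.94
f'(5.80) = -326.92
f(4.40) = -296.31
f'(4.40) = -192.68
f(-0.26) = -2.11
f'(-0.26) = 1.70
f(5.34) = -516.74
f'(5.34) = -278.95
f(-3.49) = 92.56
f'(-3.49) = -91.41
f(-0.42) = -2.37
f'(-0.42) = 1.48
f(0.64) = -2.77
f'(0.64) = -5.59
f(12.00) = -5476.60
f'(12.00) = -1342.68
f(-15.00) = 9510.83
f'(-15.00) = -1939.92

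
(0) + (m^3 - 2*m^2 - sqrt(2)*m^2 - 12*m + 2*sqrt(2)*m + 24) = m^3 - 2*m^2 - sqrt(2)*m^2 - 12*m + 2*sqrt(2)*m + 24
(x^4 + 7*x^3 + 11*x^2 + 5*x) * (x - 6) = x^5 + x^4 - 31*x^3 - 61*x^2 - 30*x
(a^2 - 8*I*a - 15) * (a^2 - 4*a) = a^4 - 4*a^3 - 8*I*a^3 - 15*a^2 + 32*I*a^2 + 60*a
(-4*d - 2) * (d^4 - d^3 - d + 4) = -4*d^5 + 2*d^4 + 2*d^3 + 4*d^2 - 14*d - 8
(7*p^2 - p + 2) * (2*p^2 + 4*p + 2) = 14*p^4 + 26*p^3 + 14*p^2 + 6*p + 4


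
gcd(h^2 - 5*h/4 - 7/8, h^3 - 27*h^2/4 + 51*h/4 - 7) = h - 7/4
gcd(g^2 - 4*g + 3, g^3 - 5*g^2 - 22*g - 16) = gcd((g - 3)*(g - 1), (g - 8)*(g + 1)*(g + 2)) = 1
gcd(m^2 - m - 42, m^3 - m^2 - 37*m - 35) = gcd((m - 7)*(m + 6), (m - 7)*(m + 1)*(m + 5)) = m - 7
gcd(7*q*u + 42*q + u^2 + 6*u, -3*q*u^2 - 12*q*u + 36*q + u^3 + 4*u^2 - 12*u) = u + 6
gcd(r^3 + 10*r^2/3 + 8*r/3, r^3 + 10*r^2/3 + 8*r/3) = r^3 + 10*r^2/3 + 8*r/3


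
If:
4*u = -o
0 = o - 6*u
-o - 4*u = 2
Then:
No Solution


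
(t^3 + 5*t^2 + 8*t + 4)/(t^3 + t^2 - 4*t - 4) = (t + 2)/(t - 2)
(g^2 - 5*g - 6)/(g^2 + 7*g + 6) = (g - 6)/(g + 6)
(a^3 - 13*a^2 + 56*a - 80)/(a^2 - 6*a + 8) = (a^2 - 9*a + 20)/(a - 2)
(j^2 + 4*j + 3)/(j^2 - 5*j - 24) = (j + 1)/(j - 8)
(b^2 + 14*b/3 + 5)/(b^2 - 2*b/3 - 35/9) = 3*(b + 3)/(3*b - 7)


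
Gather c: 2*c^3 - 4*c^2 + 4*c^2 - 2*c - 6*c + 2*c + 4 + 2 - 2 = 2*c^3 - 6*c + 4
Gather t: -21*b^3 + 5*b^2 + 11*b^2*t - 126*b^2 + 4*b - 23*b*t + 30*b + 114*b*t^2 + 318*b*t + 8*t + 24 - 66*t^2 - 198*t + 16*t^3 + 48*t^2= -21*b^3 - 121*b^2 + 34*b + 16*t^3 + t^2*(114*b - 18) + t*(11*b^2 + 295*b - 190) + 24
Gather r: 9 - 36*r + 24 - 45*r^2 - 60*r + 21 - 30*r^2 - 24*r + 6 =-75*r^2 - 120*r + 60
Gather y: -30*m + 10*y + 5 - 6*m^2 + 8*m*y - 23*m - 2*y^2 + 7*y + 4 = -6*m^2 - 53*m - 2*y^2 + y*(8*m + 17) + 9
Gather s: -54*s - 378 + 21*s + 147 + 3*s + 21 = -30*s - 210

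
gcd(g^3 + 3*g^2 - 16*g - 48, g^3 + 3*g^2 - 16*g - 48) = g^3 + 3*g^2 - 16*g - 48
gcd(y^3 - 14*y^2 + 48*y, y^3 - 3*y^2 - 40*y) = y^2 - 8*y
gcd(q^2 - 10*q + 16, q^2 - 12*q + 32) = q - 8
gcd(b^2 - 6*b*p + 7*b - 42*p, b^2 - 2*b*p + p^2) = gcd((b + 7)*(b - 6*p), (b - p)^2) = 1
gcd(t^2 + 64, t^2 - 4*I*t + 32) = t - 8*I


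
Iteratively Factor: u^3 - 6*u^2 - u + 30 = (u - 3)*(u^2 - 3*u - 10) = (u - 5)*(u - 3)*(u + 2)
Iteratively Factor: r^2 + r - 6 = (r - 2)*(r + 3)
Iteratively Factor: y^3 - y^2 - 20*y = (y + 4)*(y^2 - 5*y) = (y - 5)*(y + 4)*(y)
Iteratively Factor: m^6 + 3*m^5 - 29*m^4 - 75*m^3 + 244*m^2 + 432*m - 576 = (m - 1)*(m^5 + 4*m^4 - 25*m^3 - 100*m^2 + 144*m + 576) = (m - 1)*(m + 3)*(m^4 + m^3 - 28*m^2 - 16*m + 192) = (m - 4)*(m - 1)*(m + 3)*(m^3 + 5*m^2 - 8*m - 48) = (m - 4)*(m - 3)*(m - 1)*(m + 3)*(m^2 + 8*m + 16) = (m - 4)*(m - 3)*(m - 1)*(m + 3)*(m + 4)*(m + 4)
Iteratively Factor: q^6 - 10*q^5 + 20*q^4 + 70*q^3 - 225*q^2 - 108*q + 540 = (q + 2)*(q^5 - 12*q^4 + 44*q^3 - 18*q^2 - 189*q + 270) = (q - 5)*(q + 2)*(q^4 - 7*q^3 + 9*q^2 + 27*q - 54) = (q - 5)*(q - 3)*(q + 2)*(q^3 - 4*q^2 - 3*q + 18) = (q - 5)*(q - 3)^2*(q + 2)*(q^2 - q - 6) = (q - 5)*(q - 3)^3*(q + 2)*(q + 2)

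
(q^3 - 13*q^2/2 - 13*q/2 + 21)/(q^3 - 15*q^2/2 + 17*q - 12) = (q^2 - 5*q - 14)/(q^2 - 6*q + 8)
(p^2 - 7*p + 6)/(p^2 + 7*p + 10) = (p^2 - 7*p + 6)/(p^2 + 7*p + 10)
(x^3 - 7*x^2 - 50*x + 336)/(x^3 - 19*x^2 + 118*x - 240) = (x + 7)/(x - 5)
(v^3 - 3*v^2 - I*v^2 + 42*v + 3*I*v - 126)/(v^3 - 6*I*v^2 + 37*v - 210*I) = (v - 3)/(v - 5*I)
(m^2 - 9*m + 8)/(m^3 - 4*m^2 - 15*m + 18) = (m - 8)/(m^2 - 3*m - 18)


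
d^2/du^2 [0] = 0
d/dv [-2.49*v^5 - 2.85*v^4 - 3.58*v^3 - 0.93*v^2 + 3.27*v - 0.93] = -12.45*v^4 - 11.4*v^3 - 10.74*v^2 - 1.86*v + 3.27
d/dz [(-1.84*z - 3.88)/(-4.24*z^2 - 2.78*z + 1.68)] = (7.8016*z^2 + 5.1152*z - (1.84*z + 3.88)*(8.48*z + 2.78) - 3.0912)/(4.24*z^2 + 2.78*z - 1.68)^2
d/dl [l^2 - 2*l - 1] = 2*l - 2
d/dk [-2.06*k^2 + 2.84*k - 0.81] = 2.84 - 4.12*k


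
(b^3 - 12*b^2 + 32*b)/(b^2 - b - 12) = b*(b - 8)/(b + 3)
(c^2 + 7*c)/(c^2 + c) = (c + 7)/(c + 1)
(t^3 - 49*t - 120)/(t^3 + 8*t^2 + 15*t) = (t - 8)/t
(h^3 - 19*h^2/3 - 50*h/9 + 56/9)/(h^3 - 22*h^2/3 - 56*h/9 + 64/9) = (h - 7)/(h - 8)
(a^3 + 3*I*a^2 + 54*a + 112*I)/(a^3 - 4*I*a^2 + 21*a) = (a^2 + 10*I*a - 16)/(a*(a + 3*I))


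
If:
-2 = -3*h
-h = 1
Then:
No Solution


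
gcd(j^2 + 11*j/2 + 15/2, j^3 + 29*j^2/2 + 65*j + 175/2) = j + 5/2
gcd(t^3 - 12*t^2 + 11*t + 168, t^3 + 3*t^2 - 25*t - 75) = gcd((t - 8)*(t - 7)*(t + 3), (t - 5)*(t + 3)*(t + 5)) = t + 3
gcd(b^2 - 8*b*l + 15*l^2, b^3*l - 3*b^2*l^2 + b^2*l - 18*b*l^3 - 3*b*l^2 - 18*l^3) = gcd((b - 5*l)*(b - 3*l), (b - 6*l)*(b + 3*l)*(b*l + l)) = 1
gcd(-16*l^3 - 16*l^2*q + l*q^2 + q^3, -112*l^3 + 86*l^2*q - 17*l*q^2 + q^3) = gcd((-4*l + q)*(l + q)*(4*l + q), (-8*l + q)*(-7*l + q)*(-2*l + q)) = 1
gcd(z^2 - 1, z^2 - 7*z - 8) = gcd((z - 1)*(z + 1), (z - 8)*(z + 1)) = z + 1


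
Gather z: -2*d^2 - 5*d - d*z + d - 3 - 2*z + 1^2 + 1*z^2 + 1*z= -2*d^2 - 4*d + z^2 + z*(-d - 1) - 2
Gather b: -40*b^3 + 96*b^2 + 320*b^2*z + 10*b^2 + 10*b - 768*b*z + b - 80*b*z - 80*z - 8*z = -40*b^3 + b^2*(320*z + 106) + b*(11 - 848*z) - 88*z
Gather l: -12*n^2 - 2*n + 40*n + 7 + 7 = -12*n^2 + 38*n + 14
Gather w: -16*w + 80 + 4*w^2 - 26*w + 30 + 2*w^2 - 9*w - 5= 6*w^2 - 51*w + 105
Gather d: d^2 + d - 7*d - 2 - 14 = d^2 - 6*d - 16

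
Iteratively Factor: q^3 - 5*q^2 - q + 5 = (q - 5)*(q^2 - 1) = (q - 5)*(q - 1)*(q + 1)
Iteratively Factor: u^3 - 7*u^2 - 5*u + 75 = (u - 5)*(u^2 - 2*u - 15) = (u - 5)*(u + 3)*(u - 5)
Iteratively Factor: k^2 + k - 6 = (k + 3)*(k - 2)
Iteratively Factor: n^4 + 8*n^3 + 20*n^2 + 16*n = (n + 2)*(n^3 + 6*n^2 + 8*n) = n*(n + 2)*(n^2 + 6*n + 8) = n*(n + 2)^2*(n + 4)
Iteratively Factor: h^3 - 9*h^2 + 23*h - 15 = (h - 5)*(h^2 - 4*h + 3) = (h - 5)*(h - 1)*(h - 3)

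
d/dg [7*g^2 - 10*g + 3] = 14*g - 10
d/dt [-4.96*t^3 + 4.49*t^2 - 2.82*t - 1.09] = -14.88*t^2 + 8.98*t - 2.82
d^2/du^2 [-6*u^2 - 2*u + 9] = -12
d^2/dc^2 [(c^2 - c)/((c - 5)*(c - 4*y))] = 2*(c*(c - 5)^2*(c - 1) + c*(c - 5)*(c - 1)*(c - 4*y) + c*(c - 1)*(c - 4*y)^2 + (1 - 2*c)*(c - 5)^2*(c - 4*y) + (1 - 2*c)*(c - 5)*(c - 4*y)^2 + (c - 5)^2*(c - 4*y)^2)/((c - 5)^3*(c - 4*y)^3)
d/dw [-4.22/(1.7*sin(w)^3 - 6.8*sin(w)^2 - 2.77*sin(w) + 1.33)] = (21.522*sin(w)^2 - 57.392*sin(w) - 11.6894)*cos(w)/(1.7*sin(w)^3 - 6.8*sin(w)^2 - 2.77*sin(w) + 1.33)^2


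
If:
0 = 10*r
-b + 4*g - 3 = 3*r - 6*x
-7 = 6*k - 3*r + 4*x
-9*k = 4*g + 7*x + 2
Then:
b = 5*x + 11/2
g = 17/8 - x/4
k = -2*x/3 - 7/6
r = 0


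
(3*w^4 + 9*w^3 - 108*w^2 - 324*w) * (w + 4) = 3*w^5 + 21*w^4 - 72*w^3 - 756*w^2 - 1296*w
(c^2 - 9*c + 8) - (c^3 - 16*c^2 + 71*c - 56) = -c^3 + 17*c^2 - 80*c + 64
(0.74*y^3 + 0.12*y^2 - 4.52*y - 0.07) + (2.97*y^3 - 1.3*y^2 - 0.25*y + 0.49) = 3.71*y^3 - 1.18*y^2 - 4.77*y + 0.42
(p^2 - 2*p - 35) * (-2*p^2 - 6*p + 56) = -2*p^4 - 2*p^3 + 138*p^2 + 98*p - 1960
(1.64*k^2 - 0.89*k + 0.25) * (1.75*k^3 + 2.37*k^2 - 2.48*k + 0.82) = 2.87*k^5 + 2.3293*k^4 - 5.739*k^3 + 4.1445*k^2 - 1.3498*k + 0.205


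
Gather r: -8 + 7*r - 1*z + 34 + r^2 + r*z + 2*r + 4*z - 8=r^2 + r*(z + 9) + 3*z + 18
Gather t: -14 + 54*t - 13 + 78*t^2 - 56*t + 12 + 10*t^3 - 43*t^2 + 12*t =10*t^3 + 35*t^2 + 10*t - 15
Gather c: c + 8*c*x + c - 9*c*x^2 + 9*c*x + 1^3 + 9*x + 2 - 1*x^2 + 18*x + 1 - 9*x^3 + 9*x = c*(-9*x^2 + 17*x + 2) - 9*x^3 - x^2 + 36*x + 4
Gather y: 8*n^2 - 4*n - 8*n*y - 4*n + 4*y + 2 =8*n^2 - 8*n + y*(4 - 8*n) + 2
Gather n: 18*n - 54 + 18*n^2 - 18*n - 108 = 18*n^2 - 162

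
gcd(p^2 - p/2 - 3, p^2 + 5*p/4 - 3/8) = p + 3/2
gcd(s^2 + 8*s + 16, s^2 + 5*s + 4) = s + 4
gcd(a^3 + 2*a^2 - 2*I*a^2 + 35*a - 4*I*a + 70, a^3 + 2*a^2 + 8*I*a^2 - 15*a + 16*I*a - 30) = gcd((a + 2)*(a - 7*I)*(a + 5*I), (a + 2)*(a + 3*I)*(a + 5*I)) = a^2 + a*(2 + 5*I) + 10*I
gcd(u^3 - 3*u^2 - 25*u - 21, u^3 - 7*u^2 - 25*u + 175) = u - 7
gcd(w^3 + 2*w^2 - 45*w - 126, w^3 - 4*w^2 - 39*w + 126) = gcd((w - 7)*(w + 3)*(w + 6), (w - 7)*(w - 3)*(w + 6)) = w^2 - w - 42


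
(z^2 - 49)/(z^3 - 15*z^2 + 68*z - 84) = (z + 7)/(z^2 - 8*z + 12)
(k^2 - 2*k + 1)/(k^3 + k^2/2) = 2*(k^2 - 2*k + 1)/(k^2*(2*k + 1))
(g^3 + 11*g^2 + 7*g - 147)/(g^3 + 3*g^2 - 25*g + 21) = (g + 7)/(g - 1)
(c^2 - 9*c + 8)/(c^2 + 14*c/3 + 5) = 3*(c^2 - 9*c + 8)/(3*c^2 + 14*c + 15)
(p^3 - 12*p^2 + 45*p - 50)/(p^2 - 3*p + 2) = (p^2 - 10*p + 25)/(p - 1)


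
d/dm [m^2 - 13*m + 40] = 2*m - 13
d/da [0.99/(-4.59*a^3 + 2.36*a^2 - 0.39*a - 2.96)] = (13.6323*a^2 - 4.6728*a + 0.3861)/(4.59*a^3 - 2.36*a^2 + 0.39*a + 2.96)^2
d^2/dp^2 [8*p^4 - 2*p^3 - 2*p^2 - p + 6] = 96*p^2 - 12*p - 4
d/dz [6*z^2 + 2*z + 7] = 12*z + 2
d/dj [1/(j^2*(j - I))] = (j*(-j + I) - 2*(j - I)^2)/(j^3*(j - I)^3)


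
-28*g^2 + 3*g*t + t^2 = (-4*g + t)*(7*g + t)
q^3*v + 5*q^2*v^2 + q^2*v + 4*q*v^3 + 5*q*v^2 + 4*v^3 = (q + v)*(q + 4*v)*(q*v + v)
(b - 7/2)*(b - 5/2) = b^2 - 6*b + 35/4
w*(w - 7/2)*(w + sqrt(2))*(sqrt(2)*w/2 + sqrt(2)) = sqrt(2)*w^4/2 - 3*sqrt(2)*w^3/4 + w^3 - 7*sqrt(2)*w^2/2 - 3*w^2/2 - 7*w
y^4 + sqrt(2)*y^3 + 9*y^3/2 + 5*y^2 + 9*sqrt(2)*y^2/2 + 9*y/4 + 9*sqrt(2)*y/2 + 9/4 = (y + 3/2)*(y + 3)*(y + sqrt(2)/2)^2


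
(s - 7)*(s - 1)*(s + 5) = s^3 - 3*s^2 - 33*s + 35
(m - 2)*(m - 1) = m^2 - 3*m + 2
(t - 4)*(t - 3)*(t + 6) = t^3 - t^2 - 30*t + 72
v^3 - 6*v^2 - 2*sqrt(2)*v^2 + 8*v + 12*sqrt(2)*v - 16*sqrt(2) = (v - 4)*(v - 2)*(v - 2*sqrt(2))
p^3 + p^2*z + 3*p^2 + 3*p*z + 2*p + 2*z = (p + 1)*(p + 2)*(p + z)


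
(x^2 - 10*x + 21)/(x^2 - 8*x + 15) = (x - 7)/(x - 5)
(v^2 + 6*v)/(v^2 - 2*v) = (v + 6)/(v - 2)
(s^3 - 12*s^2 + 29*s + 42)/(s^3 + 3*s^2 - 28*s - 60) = (s^3 - 12*s^2 + 29*s + 42)/(s^3 + 3*s^2 - 28*s - 60)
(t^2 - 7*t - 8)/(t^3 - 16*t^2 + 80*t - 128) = (t + 1)/(t^2 - 8*t + 16)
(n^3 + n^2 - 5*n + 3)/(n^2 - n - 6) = (-n^3 - n^2 + 5*n - 3)/(-n^2 + n + 6)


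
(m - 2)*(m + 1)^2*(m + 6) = m^4 + 6*m^3 - 3*m^2 - 20*m - 12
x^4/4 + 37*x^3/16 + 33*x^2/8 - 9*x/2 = x*(x/4 + 1)*(x - 3/4)*(x + 6)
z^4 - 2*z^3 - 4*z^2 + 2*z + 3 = (z - 3)*(z - 1)*(z + 1)^2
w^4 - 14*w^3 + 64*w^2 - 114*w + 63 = (w - 7)*(w - 3)^2*(w - 1)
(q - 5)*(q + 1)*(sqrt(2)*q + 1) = sqrt(2)*q^3 - 4*sqrt(2)*q^2 + q^2 - 5*sqrt(2)*q - 4*q - 5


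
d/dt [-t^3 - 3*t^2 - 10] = 3*t*(-t - 2)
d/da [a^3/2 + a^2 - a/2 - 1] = 3*a^2/2 + 2*a - 1/2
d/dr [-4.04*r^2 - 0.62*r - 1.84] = -8.08*r - 0.62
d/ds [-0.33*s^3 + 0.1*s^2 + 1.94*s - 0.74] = -0.99*s^2 + 0.2*s + 1.94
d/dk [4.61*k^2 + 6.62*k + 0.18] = 9.22*k + 6.62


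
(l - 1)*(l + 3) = l^2 + 2*l - 3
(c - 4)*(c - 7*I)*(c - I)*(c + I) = c^4 - 4*c^3 - 7*I*c^3 + c^2 + 28*I*c^2 - 4*c - 7*I*c + 28*I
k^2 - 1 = (k - 1)*(k + 1)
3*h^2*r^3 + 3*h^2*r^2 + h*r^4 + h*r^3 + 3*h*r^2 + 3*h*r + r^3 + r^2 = r*(3*h + r)*(r + 1)*(h*r + 1)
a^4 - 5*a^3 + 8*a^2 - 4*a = a*(a - 2)^2*(a - 1)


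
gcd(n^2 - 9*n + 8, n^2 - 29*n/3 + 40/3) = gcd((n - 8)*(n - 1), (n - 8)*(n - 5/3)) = n - 8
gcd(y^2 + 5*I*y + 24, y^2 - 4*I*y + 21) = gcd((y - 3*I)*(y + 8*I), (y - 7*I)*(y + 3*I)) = 1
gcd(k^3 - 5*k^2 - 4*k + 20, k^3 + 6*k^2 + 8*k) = k + 2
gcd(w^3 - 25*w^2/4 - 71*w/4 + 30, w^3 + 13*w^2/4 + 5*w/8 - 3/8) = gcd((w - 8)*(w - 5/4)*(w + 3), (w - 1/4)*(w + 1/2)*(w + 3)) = w + 3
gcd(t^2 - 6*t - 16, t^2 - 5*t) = 1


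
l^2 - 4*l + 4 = (l - 2)^2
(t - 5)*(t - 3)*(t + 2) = t^3 - 6*t^2 - t + 30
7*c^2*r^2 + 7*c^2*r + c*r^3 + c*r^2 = r*(7*c + r)*(c*r + c)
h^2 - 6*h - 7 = (h - 7)*(h + 1)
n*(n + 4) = n^2 + 4*n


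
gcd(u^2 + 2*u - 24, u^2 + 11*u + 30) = u + 6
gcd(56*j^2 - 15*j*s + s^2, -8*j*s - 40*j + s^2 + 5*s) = -8*j + s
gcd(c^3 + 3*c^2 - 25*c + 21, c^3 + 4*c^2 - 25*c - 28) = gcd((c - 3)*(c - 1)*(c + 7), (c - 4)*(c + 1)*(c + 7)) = c + 7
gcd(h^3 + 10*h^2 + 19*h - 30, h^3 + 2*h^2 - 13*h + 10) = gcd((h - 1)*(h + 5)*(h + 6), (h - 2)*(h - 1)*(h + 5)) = h^2 + 4*h - 5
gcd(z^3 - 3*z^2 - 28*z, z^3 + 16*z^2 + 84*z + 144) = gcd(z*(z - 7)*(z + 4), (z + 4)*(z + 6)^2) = z + 4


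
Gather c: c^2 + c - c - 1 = c^2 - 1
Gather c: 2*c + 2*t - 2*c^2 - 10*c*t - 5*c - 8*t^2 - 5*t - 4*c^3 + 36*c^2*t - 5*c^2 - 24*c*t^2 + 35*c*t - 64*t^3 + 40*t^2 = -4*c^3 + c^2*(36*t - 7) + c*(-24*t^2 + 25*t - 3) - 64*t^3 + 32*t^2 - 3*t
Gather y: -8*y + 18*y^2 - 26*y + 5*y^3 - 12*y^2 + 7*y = 5*y^3 + 6*y^2 - 27*y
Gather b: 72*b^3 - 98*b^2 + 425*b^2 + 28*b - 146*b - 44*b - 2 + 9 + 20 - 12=72*b^3 + 327*b^2 - 162*b + 15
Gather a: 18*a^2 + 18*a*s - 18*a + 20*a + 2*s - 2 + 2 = 18*a^2 + a*(18*s + 2) + 2*s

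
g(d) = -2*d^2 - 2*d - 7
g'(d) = -4*d - 2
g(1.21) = -12.35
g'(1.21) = -6.84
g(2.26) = -21.74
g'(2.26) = -11.04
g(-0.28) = -6.60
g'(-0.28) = -0.88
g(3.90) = -45.22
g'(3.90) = -17.60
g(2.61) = -25.84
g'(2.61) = -12.44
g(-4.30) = -35.38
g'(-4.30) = 15.20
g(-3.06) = -19.61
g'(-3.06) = 10.24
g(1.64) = -15.66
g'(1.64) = -8.56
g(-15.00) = -427.00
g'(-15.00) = 58.00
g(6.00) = -91.00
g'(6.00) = -26.00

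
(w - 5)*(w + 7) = w^2 + 2*w - 35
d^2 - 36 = (d - 6)*(d + 6)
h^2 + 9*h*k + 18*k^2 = (h + 3*k)*(h + 6*k)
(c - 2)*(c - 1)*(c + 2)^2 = c^4 + c^3 - 6*c^2 - 4*c + 8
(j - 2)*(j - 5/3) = j^2 - 11*j/3 + 10/3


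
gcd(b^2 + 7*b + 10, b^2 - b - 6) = b + 2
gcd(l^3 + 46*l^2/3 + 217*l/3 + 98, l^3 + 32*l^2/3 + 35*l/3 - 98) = l^2 + 13*l + 42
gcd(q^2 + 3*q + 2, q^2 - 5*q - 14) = q + 2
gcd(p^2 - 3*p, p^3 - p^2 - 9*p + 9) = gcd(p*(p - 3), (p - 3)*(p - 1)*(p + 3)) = p - 3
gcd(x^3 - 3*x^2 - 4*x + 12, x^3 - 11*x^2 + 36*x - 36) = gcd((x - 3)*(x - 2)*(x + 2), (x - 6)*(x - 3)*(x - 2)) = x^2 - 5*x + 6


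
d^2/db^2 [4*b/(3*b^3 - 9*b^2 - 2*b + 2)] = 8*(b*(-9*b^2 + 18*b + 2)^2 + (-9*b^2 - 9*b*(b - 1) + 18*b + 2)*(3*b^3 - 9*b^2 - 2*b + 2))/(3*b^3 - 9*b^2 - 2*b + 2)^3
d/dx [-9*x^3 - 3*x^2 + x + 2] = -27*x^2 - 6*x + 1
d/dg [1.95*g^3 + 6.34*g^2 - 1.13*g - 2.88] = 5.85*g^2 + 12.68*g - 1.13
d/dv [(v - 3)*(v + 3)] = 2*v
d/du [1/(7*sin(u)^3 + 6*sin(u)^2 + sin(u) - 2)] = (-12*sin(u) + 21*cos(u)^2 - 22)*cos(u)/(7*sin(u)^3 + 6*sin(u)^2 + sin(u) - 2)^2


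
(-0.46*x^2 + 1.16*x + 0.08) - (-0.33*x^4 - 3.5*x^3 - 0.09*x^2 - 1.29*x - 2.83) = 0.33*x^4 + 3.5*x^3 - 0.37*x^2 + 2.45*x + 2.91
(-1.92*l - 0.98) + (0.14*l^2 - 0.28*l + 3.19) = 0.14*l^2 - 2.2*l + 2.21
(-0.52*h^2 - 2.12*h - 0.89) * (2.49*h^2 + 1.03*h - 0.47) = -1.2948*h^4 - 5.8144*h^3 - 4.1553*h^2 + 0.0796999999999999*h + 0.4183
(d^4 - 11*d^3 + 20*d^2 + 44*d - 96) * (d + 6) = d^5 - 5*d^4 - 46*d^3 + 164*d^2 + 168*d - 576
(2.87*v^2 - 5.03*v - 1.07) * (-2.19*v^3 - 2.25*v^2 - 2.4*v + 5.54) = -6.2853*v^5 + 4.5582*v^4 + 6.7728*v^3 + 30.3793*v^2 - 25.2982*v - 5.9278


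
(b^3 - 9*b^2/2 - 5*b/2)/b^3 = 1 - 9/(2*b) - 5/(2*b^2)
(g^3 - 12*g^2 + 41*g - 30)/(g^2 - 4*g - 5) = (g^2 - 7*g + 6)/(g + 1)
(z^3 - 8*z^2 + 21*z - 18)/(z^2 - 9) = (z^2 - 5*z + 6)/(z + 3)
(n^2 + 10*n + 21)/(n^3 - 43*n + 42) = (n + 3)/(n^2 - 7*n + 6)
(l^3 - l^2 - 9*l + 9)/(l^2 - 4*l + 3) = l + 3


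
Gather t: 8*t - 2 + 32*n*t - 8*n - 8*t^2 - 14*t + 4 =-8*n - 8*t^2 + t*(32*n - 6) + 2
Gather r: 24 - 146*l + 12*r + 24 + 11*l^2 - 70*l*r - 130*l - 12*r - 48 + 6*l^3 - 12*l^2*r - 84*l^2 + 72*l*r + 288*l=6*l^3 - 73*l^2 + 12*l + r*(-12*l^2 + 2*l)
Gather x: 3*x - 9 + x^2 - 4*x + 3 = x^2 - x - 6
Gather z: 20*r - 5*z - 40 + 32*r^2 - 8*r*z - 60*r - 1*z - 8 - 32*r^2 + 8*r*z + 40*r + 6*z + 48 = 0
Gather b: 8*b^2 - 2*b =8*b^2 - 2*b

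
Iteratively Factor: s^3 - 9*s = (s - 3)*(s^2 + 3*s) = s*(s - 3)*(s + 3)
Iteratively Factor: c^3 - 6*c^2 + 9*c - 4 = (c - 1)*(c^2 - 5*c + 4) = (c - 4)*(c - 1)*(c - 1)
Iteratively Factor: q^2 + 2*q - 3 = (q - 1)*(q + 3)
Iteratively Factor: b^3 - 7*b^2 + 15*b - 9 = (b - 1)*(b^2 - 6*b + 9) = (b - 3)*(b - 1)*(b - 3)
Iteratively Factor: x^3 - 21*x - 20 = (x + 4)*(x^2 - 4*x - 5) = (x + 1)*(x + 4)*(x - 5)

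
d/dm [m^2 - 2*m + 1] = 2*m - 2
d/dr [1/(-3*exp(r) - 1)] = 3*exp(r)/(3*exp(r) + 1)^2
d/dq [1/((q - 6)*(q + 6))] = -2*q/(q^4 - 72*q^2 + 1296)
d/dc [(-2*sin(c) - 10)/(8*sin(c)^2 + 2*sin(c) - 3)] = 2*(8*sin(c)^2 + 80*sin(c) + 13)*cos(c)/((2*sin(c) - 1)^2*(4*sin(c) + 3)^2)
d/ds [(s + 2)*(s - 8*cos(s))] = s + (s + 2)*(8*sin(s) + 1) - 8*cos(s)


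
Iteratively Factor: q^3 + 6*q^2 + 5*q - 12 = (q + 3)*(q^2 + 3*q - 4) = (q + 3)*(q + 4)*(q - 1)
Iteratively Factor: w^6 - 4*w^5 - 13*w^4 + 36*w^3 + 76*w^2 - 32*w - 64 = (w - 4)*(w^5 - 13*w^3 - 16*w^2 + 12*w + 16) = (w - 4)*(w - 1)*(w^4 + w^3 - 12*w^2 - 28*w - 16) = (w - 4)*(w - 1)*(w + 1)*(w^3 - 12*w - 16) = (w - 4)^2*(w - 1)*(w + 1)*(w^2 + 4*w + 4) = (w - 4)^2*(w - 1)*(w + 1)*(w + 2)*(w + 2)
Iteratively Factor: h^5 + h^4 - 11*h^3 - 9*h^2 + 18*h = (h + 3)*(h^4 - 2*h^3 - 5*h^2 + 6*h) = (h + 2)*(h + 3)*(h^3 - 4*h^2 + 3*h) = (h - 1)*(h + 2)*(h + 3)*(h^2 - 3*h) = (h - 3)*(h - 1)*(h + 2)*(h + 3)*(h)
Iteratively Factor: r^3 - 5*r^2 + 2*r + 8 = (r - 4)*(r^2 - r - 2) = (r - 4)*(r + 1)*(r - 2)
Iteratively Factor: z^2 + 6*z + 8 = (z + 4)*(z + 2)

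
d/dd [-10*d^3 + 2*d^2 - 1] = 2*d*(2 - 15*d)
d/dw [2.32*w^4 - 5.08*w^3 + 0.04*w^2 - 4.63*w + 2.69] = 9.28*w^3 - 15.24*w^2 + 0.08*w - 4.63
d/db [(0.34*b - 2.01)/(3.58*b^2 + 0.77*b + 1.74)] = (-1.2172*b^2 + 14.3916*b + 2.1393)/(12.8164*b^4 + 5.5132*b^3 + 13.0513*b^2 + 2.6796*b + 3.0276)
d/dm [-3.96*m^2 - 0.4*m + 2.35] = -7.92*m - 0.4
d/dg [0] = 0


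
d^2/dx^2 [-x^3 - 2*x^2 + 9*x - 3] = -6*x - 4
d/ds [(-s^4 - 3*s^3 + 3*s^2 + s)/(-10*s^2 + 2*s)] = (5*s^3 + 6*s^2 - 3*s + 4)/(25*s^2 - 10*s + 1)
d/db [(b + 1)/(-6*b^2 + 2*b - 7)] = 3*(2*b^2 + 4*b - 3)/(36*b^4 - 24*b^3 + 88*b^2 - 28*b + 49)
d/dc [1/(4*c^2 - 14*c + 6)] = (7 - 4*c)/(2*(2*c^2 - 7*c + 3)^2)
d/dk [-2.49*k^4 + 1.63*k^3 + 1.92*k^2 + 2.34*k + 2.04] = -9.96*k^3 + 4.89*k^2 + 3.84*k + 2.34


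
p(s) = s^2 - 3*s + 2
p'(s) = 2*s - 3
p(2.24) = 0.30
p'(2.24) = 1.48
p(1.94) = -0.06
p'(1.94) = 0.88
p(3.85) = 5.27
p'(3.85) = 4.70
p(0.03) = 1.91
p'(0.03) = -2.94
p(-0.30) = 2.99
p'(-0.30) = -3.60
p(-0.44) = 3.51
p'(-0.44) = -3.88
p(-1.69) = 9.93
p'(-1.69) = -6.38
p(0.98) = 0.02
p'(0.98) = -1.04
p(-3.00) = 20.00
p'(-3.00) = -9.00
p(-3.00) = 20.00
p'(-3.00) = -9.00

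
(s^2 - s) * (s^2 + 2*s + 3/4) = s^4 + s^3 - 5*s^2/4 - 3*s/4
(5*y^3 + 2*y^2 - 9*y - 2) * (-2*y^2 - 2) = -10*y^5 - 4*y^4 + 8*y^3 + 18*y + 4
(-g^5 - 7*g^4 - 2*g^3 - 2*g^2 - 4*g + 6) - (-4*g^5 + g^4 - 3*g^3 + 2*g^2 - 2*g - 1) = 3*g^5 - 8*g^4 + g^3 - 4*g^2 - 2*g + 7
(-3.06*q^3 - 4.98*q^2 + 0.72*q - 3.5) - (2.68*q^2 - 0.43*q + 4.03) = -3.06*q^3 - 7.66*q^2 + 1.15*q - 7.53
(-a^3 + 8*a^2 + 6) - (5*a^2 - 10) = -a^3 + 3*a^2 + 16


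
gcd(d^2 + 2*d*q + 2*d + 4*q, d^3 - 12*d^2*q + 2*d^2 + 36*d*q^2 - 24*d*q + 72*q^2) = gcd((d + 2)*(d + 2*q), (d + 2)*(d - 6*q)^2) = d + 2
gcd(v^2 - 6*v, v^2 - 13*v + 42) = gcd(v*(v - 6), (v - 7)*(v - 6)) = v - 6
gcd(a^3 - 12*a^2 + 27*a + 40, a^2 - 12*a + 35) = a - 5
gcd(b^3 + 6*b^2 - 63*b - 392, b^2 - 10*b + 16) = b - 8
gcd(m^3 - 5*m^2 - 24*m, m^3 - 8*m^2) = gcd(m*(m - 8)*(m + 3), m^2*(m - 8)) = m^2 - 8*m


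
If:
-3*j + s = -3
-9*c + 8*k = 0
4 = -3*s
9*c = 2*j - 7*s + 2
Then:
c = 112/81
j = 5/9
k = 14/9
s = -4/3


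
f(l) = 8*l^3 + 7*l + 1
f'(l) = 24*l^2 + 7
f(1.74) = 55.32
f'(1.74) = 79.66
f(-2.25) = -105.88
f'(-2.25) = 128.50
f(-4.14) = -595.64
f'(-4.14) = 418.35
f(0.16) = 2.15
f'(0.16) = 7.61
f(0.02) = 1.14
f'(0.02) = 7.01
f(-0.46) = -3.00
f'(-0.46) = 12.08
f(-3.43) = -345.84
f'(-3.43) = 289.36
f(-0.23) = -0.71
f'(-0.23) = 8.27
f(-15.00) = -27104.00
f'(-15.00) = 5407.00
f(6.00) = 1771.00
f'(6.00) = 871.00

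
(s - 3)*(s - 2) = s^2 - 5*s + 6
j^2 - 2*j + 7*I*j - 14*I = (j - 2)*(j + 7*I)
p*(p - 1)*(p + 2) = p^3 + p^2 - 2*p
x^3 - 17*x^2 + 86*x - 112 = (x - 8)*(x - 7)*(x - 2)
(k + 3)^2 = k^2 + 6*k + 9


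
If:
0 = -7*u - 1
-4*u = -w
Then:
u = -1/7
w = -4/7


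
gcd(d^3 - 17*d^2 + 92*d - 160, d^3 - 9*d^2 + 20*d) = d^2 - 9*d + 20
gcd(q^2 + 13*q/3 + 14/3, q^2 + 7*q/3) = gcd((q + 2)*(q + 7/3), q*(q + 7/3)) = q + 7/3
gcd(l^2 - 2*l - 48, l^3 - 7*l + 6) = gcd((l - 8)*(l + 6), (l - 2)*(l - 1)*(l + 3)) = 1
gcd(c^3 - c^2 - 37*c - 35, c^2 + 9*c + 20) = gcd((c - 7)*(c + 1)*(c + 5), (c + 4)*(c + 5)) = c + 5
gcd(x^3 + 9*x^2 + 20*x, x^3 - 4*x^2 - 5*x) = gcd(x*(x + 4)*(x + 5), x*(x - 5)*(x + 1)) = x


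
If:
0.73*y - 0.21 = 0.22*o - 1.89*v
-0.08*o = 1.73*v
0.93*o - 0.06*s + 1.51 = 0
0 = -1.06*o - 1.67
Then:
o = -1.58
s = 0.75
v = 0.07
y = -0.38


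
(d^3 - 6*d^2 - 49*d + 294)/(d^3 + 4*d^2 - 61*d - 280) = (d^2 - 13*d + 42)/(d^2 - 3*d - 40)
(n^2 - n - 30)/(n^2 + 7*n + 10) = (n - 6)/(n + 2)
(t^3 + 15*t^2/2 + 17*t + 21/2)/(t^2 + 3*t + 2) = (2*t^2 + 13*t + 21)/(2*(t + 2))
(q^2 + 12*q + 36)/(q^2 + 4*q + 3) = (q^2 + 12*q + 36)/(q^2 + 4*q + 3)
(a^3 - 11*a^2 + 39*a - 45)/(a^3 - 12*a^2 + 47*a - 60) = (a - 3)/(a - 4)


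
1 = 1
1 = 1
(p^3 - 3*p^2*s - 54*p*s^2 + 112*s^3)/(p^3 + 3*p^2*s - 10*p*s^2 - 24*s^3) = (p^3 - 3*p^2*s - 54*p*s^2 + 112*s^3)/(p^3 + 3*p^2*s - 10*p*s^2 - 24*s^3)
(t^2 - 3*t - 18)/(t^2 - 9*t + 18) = (t + 3)/(t - 3)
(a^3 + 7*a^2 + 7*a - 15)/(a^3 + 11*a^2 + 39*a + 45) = (a - 1)/(a + 3)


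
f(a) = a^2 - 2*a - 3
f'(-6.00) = -14.00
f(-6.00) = 45.00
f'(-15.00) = -32.00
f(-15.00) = 252.00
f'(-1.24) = -4.48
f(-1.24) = 1.02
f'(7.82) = 13.64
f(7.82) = 42.51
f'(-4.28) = -10.56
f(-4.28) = 23.88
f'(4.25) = 6.50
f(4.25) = 6.56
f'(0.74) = -0.52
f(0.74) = -3.93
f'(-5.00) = -12.00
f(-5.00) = 32.00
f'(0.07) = -1.86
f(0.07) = -3.14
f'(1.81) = 1.62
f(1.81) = -3.34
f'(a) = 2*a - 2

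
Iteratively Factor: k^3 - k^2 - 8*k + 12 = (k - 2)*(k^2 + k - 6) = (k - 2)*(k + 3)*(k - 2)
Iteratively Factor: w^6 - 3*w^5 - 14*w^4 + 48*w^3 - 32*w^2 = (w - 2)*(w^5 - w^4 - 16*w^3 + 16*w^2) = (w - 2)*(w - 1)*(w^4 - 16*w^2) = (w - 2)*(w - 1)*(w + 4)*(w^3 - 4*w^2) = w*(w - 2)*(w - 1)*(w + 4)*(w^2 - 4*w) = w*(w - 4)*(w - 2)*(w - 1)*(w + 4)*(w)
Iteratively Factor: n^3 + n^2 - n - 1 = (n + 1)*(n^2 - 1) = (n - 1)*(n + 1)*(n + 1)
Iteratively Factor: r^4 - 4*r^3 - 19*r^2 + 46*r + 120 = (r - 4)*(r^3 - 19*r - 30) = (r - 4)*(r + 3)*(r^2 - 3*r - 10) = (r - 4)*(r + 2)*(r + 3)*(r - 5)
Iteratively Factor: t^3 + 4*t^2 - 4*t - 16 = (t - 2)*(t^2 + 6*t + 8) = (t - 2)*(t + 2)*(t + 4)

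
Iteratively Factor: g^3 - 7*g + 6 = (g - 1)*(g^2 + g - 6) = (g - 1)*(g + 3)*(g - 2)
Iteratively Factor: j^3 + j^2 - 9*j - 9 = (j - 3)*(j^2 + 4*j + 3) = (j - 3)*(j + 3)*(j + 1)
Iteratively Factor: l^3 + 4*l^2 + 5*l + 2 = (l + 1)*(l^2 + 3*l + 2) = (l + 1)^2*(l + 2)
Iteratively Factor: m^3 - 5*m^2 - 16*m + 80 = (m + 4)*(m^2 - 9*m + 20) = (m - 4)*(m + 4)*(m - 5)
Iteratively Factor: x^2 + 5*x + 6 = (x + 3)*(x + 2)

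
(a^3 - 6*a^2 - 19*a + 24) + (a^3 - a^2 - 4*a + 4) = 2*a^3 - 7*a^2 - 23*a + 28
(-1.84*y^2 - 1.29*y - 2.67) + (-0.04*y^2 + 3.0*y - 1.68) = -1.88*y^2 + 1.71*y - 4.35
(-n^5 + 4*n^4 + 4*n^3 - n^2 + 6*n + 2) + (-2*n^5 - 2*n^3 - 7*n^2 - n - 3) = -3*n^5 + 4*n^4 + 2*n^3 - 8*n^2 + 5*n - 1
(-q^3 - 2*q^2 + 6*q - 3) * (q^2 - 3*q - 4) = -q^5 + q^4 + 16*q^3 - 13*q^2 - 15*q + 12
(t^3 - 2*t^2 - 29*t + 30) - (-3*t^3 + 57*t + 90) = 4*t^3 - 2*t^2 - 86*t - 60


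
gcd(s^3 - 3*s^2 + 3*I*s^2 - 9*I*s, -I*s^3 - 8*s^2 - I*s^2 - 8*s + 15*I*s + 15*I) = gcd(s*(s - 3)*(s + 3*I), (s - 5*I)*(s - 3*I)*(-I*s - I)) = 1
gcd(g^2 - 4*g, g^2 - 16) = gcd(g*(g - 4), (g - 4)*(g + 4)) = g - 4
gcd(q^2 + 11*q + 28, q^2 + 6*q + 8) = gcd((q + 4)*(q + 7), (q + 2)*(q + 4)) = q + 4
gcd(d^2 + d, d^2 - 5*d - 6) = d + 1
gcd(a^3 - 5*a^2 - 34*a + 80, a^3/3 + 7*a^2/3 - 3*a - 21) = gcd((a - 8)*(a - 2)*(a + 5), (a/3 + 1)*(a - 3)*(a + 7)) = 1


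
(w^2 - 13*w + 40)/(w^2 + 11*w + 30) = (w^2 - 13*w + 40)/(w^2 + 11*w + 30)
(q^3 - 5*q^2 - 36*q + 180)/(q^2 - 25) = (q^2 - 36)/(q + 5)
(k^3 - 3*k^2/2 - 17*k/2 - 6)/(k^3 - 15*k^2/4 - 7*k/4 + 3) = 2*(2*k + 3)/(4*k - 3)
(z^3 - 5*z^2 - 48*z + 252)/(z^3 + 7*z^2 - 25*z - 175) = (z^2 - 12*z + 36)/(z^2 - 25)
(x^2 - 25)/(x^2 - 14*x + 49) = (x^2 - 25)/(x^2 - 14*x + 49)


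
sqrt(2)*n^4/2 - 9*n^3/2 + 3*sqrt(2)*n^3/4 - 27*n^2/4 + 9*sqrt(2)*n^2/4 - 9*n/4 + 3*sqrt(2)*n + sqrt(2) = (n + 1/2)*(n - 4*sqrt(2))*(n - sqrt(2)/2)*(sqrt(2)*n/2 + sqrt(2)/2)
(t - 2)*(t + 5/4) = t^2 - 3*t/4 - 5/2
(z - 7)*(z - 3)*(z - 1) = z^3 - 11*z^2 + 31*z - 21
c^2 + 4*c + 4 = (c + 2)^2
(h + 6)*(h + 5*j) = h^2 + 5*h*j + 6*h + 30*j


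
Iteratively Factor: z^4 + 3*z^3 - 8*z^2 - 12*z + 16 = (z + 2)*(z^3 + z^2 - 10*z + 8) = (z + 2)*(z + 4)*(z^2 - 3*z + 2) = (z - 2)*(z + 2)*(z + 4)*(z - 1)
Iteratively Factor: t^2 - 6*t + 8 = (t - 2)*(t - 4)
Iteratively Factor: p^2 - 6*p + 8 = (p - 2)*(p - 4)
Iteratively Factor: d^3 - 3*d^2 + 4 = (d + 1)*(d^2 - 4*d + 4) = (d - 2)*(d + 1)*(d - 2)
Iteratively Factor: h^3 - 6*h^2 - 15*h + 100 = (h + 4)*(h^2 - 10*h + 25) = (h - 5)*(h + 4)*(h - 5)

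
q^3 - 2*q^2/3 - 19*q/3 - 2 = (q - 3)*(q + 1/3)*(q + 2)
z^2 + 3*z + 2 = (z + 1)*(z + 2)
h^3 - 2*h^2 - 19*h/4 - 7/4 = (h - 7/2)*(h + 1/2)*(h + 1)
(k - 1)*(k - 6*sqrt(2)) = k^2 - 6*sqrt(2)*k - k + 6*sqrt(2)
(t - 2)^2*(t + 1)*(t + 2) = t^4 - t^3 - 6*t^2 + 4*t + 8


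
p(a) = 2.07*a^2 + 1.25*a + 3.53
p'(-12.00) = -48.43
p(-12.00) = 286.61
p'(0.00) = 1.25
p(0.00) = 3.53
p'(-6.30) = -24.83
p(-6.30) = 77.81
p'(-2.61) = -9.56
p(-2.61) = 14.37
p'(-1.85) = -6.41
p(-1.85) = 8.30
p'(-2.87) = -10.63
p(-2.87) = 16.99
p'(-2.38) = -8.60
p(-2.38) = 12.28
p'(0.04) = 1.42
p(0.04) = 3.58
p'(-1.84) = -6.37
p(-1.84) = 8.24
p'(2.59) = 11.97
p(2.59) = 20.65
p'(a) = 4.14*a + 1.25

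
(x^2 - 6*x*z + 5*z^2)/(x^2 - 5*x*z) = (x - z)/x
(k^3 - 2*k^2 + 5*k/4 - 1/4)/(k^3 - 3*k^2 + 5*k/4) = (2*k^2 - 3*k + 1)/(k*(2*k - 5))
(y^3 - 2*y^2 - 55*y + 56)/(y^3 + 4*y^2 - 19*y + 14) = (y - 8)/(y - 2)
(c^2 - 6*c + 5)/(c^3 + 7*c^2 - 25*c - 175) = (c - 1)/(c^2 + 12*c + 35)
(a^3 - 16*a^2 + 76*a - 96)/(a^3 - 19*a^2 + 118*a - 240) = (a - 2)/(a - 5)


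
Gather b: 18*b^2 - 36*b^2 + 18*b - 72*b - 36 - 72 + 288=-18*b^2 - 54*b + 180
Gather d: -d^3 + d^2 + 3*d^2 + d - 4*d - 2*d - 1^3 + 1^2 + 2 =-d^3 + 4*d^2 - 5*d + 2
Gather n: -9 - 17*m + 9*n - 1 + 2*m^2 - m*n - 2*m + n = 2*m^2 - 19*m + n*(10 - m) - 10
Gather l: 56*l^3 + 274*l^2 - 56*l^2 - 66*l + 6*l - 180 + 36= 56*l^3 + 218*l^2 - 60*l - 144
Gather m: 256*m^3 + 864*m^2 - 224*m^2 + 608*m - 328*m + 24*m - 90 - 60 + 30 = 256*m^3 + 640*m^2 + 304*m - 120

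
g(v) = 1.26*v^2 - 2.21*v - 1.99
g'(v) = 2.52*v - 2.21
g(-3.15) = 17.47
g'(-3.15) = -10.15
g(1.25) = -2.78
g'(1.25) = 0.94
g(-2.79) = 13.98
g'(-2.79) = -9.24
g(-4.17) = 29.14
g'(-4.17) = -12.72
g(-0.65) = -0.02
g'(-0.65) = -3.85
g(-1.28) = 2.90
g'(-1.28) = -5.44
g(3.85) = 8.18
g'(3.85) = 7.49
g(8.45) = 69.30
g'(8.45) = 19.08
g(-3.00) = 15.98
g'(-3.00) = -9.77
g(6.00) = 30.11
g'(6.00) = 12.91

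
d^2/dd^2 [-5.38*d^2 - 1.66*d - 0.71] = -10.7600000000000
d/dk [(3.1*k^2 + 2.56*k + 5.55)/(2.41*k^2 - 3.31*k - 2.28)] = (-16.4306*k^2 - 40.887*k + 12.5337)/(5.8081*k^4 - 15.9542*k^3 - 0.0334999999999983*k^2 + 15.0936*k + 5.1984)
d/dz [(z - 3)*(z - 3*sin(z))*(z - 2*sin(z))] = (3 - z)*(z - 3*sin(z))*(2*cos(z) - 1) + (3 - z)*(z - 2*sin(z))*(3*cos(z) - 1) + (z - 3*sin(z))*(z - 2*sin(z))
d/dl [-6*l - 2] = -6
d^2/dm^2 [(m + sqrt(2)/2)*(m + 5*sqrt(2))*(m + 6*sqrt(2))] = 6*m + 23*sqrt(2)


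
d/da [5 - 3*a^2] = -6*a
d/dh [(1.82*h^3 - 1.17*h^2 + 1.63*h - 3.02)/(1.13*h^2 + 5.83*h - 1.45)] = (2.0566*h^4 + 21.2212*h^3 - 16.58*h^2 + 10.2182*h + 15.2431)/(1.2769*h^4 + 13.1758*h^3 + 30.7119*h^2 - 16.907*h + 2.1025)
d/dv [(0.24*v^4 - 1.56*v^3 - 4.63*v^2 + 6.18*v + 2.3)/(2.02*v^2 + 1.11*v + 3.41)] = (0.9696*v^5 - 2.352*v^4 - 0.189599999999999*v^3 - 33.5817*v^2 - 40.8686*v + 18.5208)/(4.0804*v^4 + 4.4844*v^3 + 15.0085*v^2 + 7.5702*v + 11.6281)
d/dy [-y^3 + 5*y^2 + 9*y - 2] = -3*y^2 + 10*y + 9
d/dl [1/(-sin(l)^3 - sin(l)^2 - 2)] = (3*sin(l) + 2)*sin(l)*cos(l)/(sin(l)^3 + sin(l)^2 + 2)^2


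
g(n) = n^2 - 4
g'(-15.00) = -30.00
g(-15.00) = 221.00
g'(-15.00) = -30.00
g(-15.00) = 221.00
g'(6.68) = 13.36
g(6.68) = 40.62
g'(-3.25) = -6.50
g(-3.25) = 6.56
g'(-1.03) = -2.06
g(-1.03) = -2.94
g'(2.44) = 4.88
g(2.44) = 1.95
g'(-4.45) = -8.90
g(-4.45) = 15.80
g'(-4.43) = -8.86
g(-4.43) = 15.62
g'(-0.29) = -0.58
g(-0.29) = -3.92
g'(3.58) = 7.16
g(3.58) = 8.82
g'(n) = 2*n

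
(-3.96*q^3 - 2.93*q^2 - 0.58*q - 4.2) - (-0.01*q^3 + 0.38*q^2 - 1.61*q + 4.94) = -3.95*q^3 - 3.31*q^2 + 1.03*q - 9.14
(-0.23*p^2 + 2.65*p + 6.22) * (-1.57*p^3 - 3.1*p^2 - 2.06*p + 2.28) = 0.3611*p^5 - 3.4475*p^4 - 17.5066*p^3 - 25.2654*p^2 - 6.7712*p + 14.1816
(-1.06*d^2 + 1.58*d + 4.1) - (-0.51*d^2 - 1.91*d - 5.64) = -0.55*d^2 + 3.49*d + 9.74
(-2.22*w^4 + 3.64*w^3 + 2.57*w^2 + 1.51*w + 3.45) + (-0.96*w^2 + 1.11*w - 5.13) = -2.22*w^4 + 3.64*w^3 + 1.61*w^2 + 2.62*w - 1.68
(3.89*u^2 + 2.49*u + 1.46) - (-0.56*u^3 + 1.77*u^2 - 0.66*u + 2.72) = 0.56*u^3 + 2.12*u^2 + 3.15*u - 1.26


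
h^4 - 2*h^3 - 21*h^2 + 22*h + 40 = (h - 5)*(h - 2)*(h + 1)*(h + 4)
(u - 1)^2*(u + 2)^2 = u^4 + 2*u^3 - 3*u^2 - 4*u + 4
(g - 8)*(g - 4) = g^2 - 12*g + 32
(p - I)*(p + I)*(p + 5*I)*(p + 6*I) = p^4 + 11*I*p^3 - 29*p^2 + 11*I*p - 30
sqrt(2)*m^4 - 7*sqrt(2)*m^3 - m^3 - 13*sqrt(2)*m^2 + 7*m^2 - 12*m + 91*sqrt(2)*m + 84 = (m - 7)*(m - 3*sqrt(2))*(m + 2*sqrt(2))*(sqrt(2)*m + 1)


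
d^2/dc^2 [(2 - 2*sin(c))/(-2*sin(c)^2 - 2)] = (-9*sin(c)^5 + 4*sin(c)^4 - 10*sin(c)^2 + 4*sin(c) - 9*sin(3*c)/2 + sin(5*c)/2 + 2)/(sin(c)^2 + 1)^3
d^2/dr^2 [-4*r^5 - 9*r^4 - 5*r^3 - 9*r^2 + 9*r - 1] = -80*r^3 - 108*r^2 - 30*r - 18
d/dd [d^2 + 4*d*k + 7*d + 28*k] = 2*d + 4*k + 7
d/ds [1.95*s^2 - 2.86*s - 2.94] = 3.9*s - 2.86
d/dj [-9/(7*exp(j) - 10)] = 63*exp(j)/(7*exp(j) - 10)^2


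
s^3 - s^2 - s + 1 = (s - 1)^2*(s + 1)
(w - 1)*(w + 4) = w^2 + 3*w - 4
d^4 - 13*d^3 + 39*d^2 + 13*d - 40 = (d - 8)*(d - 5)*(d - 1)*(d + 1)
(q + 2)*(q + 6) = q^2 + 8*q + 12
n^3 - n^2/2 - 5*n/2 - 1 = (n - 2)*(n + 1/2)*(n + 1)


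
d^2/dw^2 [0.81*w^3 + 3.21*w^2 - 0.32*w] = 4.86*w + 6.42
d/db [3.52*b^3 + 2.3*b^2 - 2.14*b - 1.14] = 10.56*b^2 + 4.6*b - 2.14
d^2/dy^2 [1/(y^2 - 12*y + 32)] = 2*(-y^2 + 12*y + 4*(y - 6)^2 - 32)/(y^2 - 12*y + 32)^3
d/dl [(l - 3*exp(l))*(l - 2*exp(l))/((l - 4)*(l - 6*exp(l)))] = (-(l - 4)*(l - 6*exp(l))*((l - 3*exp(l))*(2*exp(l) - 1) + (l - 2*exp(l))*(3*exp(l) - 1)) + (l - 4)*(l - 3*exp(l))*(l - 2*exp(l))*(6*exp(l) - 1) - (l - 6*exp(l))*(l - 3*exp(l))*(l - 2*exp(l)))/((l - 4)^2*(l - 6*exp(l))^2)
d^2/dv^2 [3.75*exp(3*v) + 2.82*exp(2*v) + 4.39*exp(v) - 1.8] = (33.75*exp(2*v) + 11.28*exp(v) + 4.39)*exp(v)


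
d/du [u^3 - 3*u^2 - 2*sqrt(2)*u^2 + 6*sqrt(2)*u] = 3*u^2 - 6*u - 4*sqrt(2)*u + 6*sqrt(2)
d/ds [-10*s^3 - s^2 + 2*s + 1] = -30*s^2 - 2*s + 2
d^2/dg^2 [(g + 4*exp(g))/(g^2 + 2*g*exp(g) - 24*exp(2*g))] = 2*(4*(g + 4*exp(g))*(g*exp(g) + g - 24*exp(2*g) + exp(g))^2 - ((g + 4*exp(g))*(g*exp(g) - 48*exp(2*g) + 2*exp(g) + 1) + 2*(4*exp(g) + 1)*(g*exp(g) + g - 24*exp(2*g) + exp(g)))*(g^2 + 2*g*exp(g) - 24*exp(2*g)) + 2*(g^2 + 2*g*exp(g) - 24*exp(2*g))^2*exp(g))/(g^2 + 2*g*exp(g) - 24*exp(2*g))^3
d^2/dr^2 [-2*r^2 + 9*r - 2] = -4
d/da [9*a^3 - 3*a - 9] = 27*a^2 - 3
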